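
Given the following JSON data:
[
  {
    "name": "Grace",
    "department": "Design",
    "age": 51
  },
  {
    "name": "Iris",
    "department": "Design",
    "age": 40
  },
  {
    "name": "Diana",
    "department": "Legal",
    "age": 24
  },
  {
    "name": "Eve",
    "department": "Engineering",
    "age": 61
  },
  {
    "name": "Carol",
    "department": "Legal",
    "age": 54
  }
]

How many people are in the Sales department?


Scanning records for department = Sales
  No matches found
Count: 0

ANSWER: 0


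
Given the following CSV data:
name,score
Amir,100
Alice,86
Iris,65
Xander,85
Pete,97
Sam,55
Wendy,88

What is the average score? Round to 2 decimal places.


Scores: 100, 86, 65, 85, 97, 55, 88
Sum = 576
Count = 7
Average = 576 / 7 = 82.29

ANSWER: 82.29


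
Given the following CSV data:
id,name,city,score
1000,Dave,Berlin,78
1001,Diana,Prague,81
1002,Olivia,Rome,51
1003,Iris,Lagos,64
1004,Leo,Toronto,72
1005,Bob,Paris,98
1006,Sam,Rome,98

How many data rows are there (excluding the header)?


Counting rows (excluding header):
Header: id,name,city,score
Data rows: 7

ANSWER: 7


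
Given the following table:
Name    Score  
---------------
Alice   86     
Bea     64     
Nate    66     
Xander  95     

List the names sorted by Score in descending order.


Sorting by Score (descending):
  Xander: 95
  Alice: 86
  Nate: 66
  Bea: 64


ANSWER: Xander, Alice, Nate, Bea


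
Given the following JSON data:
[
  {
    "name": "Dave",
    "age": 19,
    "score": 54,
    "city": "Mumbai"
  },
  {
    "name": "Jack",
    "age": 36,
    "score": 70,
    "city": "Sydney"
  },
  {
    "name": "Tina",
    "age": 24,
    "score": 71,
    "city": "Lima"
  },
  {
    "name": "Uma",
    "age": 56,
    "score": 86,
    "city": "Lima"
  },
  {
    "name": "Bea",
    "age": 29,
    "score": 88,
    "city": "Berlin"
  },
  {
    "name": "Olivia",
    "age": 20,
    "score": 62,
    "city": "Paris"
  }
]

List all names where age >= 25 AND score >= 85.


Checking both conditions:
  Dave (age=19, score=54) -> no
  Jack (age=36, score=70) -> no
  Tina (age=24, score=71) -> no
  Uma (age=56, score=86) -> YES
  Bea (age=29, score=88) -> YES
  Olivia (age=20, score=62) -> no


ANSWER: Uma, Bea


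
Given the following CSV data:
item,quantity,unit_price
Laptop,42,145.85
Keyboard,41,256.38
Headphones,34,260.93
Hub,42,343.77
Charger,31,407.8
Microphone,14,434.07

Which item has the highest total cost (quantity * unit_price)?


Computing row totals:
  Laptop: 6125.7
  Keyboard: 10511.58
  Headphones: 8871.62
  Hub: 14438.34
  Charger: 12641.8
  Microphone: 6076.98
Maximum: Hub (14438.34)

ANSWER: Hub


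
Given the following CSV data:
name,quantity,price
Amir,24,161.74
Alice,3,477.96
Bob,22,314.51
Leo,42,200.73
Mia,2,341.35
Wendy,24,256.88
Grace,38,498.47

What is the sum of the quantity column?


Values in 'quantity' column:
  Row 1: 24
  Row 2: 3
  Row 3: 22
  Row 4: 42
  Row 5: 2
  Row 6: 24
  Row 7: 38
Sum = 24 + 3 + 22 + 42 + 2 + 24 + 38 = 155

ANSWER: 155


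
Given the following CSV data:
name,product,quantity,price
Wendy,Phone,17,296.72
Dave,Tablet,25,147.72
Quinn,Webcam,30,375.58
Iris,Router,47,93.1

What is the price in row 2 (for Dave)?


Row 2: Dave
Column 'price' = 147.72

ANSWER: 147.72


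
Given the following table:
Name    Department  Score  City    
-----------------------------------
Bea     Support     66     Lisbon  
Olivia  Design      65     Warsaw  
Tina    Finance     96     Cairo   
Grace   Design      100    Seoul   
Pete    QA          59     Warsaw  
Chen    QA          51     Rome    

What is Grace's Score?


Row 4: Grace
Score = 100

ANSWER: 100


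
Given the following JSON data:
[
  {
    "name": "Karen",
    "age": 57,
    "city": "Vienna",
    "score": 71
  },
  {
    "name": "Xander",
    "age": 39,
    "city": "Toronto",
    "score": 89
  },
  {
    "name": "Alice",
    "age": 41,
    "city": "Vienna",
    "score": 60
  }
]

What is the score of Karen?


Looking up record where name = Karen
Record index: 0
Field 'score' = 71

ANSWER: 71


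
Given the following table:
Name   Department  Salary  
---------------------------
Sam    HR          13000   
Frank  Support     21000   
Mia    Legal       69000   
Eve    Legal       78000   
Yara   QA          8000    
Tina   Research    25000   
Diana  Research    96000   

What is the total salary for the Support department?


Support department members:
  Frank: 21000
Total = 21000 = 21000

ANSWER: 21000


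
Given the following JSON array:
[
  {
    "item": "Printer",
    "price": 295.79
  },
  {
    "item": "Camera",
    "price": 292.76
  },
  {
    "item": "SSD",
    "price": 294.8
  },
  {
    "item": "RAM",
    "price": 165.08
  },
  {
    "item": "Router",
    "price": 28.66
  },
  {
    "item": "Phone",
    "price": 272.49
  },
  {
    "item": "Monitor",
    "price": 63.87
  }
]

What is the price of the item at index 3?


Array index 3 -> RAM
price = 165.08

ANSWER: 165.08


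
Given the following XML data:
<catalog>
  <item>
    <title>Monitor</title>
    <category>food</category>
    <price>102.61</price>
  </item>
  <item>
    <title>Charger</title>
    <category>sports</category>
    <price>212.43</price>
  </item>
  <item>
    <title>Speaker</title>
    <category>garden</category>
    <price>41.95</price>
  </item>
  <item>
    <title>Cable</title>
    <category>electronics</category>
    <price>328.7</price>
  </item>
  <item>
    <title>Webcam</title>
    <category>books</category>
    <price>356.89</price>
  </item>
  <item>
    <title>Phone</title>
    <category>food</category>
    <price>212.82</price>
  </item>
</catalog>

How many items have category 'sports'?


Scanning <item> elements for <category>sports</category>:
  Item 2: Charger -> MATCH
Count: 1

ANSWER: 1


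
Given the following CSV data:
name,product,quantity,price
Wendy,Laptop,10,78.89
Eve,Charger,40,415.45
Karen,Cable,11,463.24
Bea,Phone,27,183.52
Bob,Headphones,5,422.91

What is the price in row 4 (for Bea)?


Row 4: Bea
Column 'price' = 183.52

ANSWER: 183.52


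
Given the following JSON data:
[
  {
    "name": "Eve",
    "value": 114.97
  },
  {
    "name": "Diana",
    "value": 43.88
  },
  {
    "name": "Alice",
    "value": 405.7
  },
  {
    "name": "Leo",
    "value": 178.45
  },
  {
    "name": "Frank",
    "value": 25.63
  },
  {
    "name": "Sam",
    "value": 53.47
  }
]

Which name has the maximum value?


Comparing values:
  Eve: 114.97
  Diana: 43.88
  Alice: 405.7
  Leo: 178.45
  Frank: 25.63
  Sam: 53.47
Maximum: Alice (405.7)

ANSWER: Alice


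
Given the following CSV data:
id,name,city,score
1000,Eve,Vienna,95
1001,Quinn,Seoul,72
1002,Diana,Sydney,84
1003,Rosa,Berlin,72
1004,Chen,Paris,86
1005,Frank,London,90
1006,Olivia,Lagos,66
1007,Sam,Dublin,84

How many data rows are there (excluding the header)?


Counting rows (excluding header):
Header: id,name,city,score
Data rows: 8

ANSWER: 8


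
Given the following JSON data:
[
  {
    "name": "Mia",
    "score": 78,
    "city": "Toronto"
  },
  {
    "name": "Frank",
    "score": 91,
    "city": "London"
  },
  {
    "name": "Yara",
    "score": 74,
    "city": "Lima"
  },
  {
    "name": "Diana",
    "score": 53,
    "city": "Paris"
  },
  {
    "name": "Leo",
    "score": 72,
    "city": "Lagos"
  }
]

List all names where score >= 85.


Filtering records where score >= 85:
  Mia (score=78) -> no
  Frank (score=91) -> YES
  Yara (score=74) -> no
  Diana (score=53) -> no
  Leo (score=72) -> no


ANSWER: Frank


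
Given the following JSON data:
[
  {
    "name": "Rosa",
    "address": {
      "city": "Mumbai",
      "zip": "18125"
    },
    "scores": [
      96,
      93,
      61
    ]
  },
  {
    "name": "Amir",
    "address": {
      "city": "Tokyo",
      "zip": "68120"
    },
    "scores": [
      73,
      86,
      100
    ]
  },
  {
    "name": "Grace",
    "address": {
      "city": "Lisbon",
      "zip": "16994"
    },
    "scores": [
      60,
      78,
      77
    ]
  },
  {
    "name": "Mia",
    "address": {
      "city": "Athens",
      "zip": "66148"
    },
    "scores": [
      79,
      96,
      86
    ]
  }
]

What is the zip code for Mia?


Path: records[3].address.zip
Value: 66148

ANSWER: 66148


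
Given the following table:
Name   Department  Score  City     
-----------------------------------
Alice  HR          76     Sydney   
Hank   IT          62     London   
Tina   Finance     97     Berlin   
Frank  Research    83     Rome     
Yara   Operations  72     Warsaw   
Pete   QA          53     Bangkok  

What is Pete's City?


Row 6: Pete
City = Bangkok

ANSWER: Bangkok


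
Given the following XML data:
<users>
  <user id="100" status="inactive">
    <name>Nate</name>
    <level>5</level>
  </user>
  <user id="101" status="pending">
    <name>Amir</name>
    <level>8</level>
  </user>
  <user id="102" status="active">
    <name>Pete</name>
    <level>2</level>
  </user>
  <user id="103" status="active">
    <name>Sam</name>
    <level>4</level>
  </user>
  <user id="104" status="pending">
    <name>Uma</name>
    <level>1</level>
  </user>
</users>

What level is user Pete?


Finding user: Pete
<level>2</level>

ANSWER: 2


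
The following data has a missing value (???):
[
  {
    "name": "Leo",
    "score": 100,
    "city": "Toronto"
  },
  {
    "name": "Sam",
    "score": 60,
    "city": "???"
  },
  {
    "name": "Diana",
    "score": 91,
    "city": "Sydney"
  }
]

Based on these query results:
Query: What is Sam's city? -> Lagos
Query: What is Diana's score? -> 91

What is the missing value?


The missing value is Sam's city
From query: Sam's city = Lagos

ANSWER: Lagos


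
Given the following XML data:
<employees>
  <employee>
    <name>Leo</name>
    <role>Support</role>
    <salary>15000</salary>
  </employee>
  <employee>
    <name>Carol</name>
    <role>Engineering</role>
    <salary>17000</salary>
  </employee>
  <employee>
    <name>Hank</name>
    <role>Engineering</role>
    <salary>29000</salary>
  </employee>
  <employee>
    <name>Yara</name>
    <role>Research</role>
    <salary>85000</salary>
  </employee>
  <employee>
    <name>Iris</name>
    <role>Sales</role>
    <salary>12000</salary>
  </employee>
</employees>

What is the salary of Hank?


Searching for <employee> with <name>Hank</name>
Found at position 3
<salary>29000</salary>

ANSWER: 29000


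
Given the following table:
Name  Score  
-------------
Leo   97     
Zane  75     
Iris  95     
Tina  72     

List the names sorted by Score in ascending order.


Sorting by Score (ascending):
  Tina: 72
  Zane: 75
  Iris: 95
  Leo: 97


ANSWER: Tina, Zane, Iris, Leo


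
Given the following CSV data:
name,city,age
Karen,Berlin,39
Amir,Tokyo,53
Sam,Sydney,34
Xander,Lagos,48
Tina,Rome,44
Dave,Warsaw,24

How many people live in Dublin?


Scanning city column for 'Dublin':
Total matches: 0

ANSWER: 0


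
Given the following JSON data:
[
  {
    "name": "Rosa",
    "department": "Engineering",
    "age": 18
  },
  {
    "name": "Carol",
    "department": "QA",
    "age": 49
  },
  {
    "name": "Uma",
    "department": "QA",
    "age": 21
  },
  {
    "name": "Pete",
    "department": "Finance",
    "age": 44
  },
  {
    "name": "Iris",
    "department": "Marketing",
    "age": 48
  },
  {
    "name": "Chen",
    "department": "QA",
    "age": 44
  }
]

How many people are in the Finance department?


Scanning records for department = Finance
  Record 3: Pete
Count: 1

ANSWER: 1


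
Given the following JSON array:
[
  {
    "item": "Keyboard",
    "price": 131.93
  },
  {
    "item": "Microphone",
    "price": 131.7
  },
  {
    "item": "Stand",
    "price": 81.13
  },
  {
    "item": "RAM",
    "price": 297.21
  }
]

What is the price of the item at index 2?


Array index 2 -> Stand
price = 81.13

ANSWER: 81.13


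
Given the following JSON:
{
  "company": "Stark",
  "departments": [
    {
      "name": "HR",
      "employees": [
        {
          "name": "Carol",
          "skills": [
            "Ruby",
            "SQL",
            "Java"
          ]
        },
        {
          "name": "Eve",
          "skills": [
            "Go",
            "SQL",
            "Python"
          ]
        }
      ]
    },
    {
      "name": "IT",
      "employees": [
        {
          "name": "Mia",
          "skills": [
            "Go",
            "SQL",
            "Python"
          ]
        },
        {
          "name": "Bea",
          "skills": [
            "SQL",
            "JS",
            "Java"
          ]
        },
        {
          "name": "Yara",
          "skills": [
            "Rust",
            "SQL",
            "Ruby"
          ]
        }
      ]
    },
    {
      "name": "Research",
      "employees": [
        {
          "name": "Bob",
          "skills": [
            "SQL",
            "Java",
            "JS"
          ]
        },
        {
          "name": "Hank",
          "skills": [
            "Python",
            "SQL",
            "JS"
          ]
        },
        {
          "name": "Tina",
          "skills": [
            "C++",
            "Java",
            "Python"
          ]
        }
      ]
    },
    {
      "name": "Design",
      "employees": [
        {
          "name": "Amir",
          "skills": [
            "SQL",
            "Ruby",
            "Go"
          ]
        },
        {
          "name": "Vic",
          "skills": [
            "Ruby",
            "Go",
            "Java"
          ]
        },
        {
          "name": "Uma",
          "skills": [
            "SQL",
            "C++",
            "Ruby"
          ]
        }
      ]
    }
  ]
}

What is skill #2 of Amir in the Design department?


Path: departments[3].employees[0].skills[1]
Value: Ruby

ANSWER: Ruby


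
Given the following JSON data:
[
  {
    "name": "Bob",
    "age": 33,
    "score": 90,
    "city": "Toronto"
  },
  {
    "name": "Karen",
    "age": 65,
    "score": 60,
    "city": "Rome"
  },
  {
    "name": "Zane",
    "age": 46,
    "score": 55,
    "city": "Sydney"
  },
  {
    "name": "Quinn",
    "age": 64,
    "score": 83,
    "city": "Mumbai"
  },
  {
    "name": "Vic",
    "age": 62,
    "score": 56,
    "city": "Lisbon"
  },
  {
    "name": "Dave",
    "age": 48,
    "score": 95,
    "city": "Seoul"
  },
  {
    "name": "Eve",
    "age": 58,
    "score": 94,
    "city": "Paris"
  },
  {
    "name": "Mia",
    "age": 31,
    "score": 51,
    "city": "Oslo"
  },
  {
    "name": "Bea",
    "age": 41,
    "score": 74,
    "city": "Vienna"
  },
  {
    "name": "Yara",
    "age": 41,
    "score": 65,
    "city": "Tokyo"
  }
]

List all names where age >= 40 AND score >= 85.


Checking both conditions:
  Bob (age=33, score=90) -> no
  Karen (age=65, score=60) -> no
  Zane (age=46, score=55) -> no
  Quinn (age=64, score=83) -> no
  Vic (age=62, score=56) -> no
  Dave (age=48, score=95) -> YES
  Eve (age=58, score=94) -> YES
  Mia (age=31, score=51) -> no
  Bea (age=41, score=74) -> no
  Yara (age=41, score=65) -> no


ANSWER: Dave, Eve


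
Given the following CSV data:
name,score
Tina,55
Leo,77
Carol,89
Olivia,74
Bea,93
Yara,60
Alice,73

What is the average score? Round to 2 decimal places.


Scores: 55, 77, 89, 74, 93, 60, 73
Sum = 521
Count = 7
Average = 521 / 7 = 74.43

ANSWER: 74.43


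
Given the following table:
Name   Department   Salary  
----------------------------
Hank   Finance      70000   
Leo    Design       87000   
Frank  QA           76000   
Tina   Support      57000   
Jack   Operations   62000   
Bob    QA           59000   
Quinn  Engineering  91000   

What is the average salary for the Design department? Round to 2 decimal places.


Design department members:
  Leo: 87000
Sum = 87000
Count = 1
Average = 87000 / 1 = 87000.00

ANSWER: 87000.00


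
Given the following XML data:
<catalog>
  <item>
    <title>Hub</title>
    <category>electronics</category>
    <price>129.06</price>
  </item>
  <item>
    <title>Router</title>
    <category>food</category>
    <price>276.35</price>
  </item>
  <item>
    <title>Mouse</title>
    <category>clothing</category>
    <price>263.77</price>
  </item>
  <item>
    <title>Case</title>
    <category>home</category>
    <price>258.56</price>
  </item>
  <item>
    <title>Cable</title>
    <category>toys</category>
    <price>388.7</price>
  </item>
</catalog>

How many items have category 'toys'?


Scanning <item> elements for <category>toys</category>:
  Item 5: Cable -> MATCH
Count: 1

ANSWER: 1


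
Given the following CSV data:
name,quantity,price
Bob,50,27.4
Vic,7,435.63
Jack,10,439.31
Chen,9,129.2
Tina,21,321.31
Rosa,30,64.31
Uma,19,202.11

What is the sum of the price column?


Values in 'price' column:
  Row 1: 27.4
  Row 2: 435.63
  Row 3: 439.31
  Row 4: 129.2
  Row 5: 321.31
  Row 6: 64.31
  Row 7: 202.11
Sum = 27.4 + 435.63 + 439.31 + 129.2 + 321.31 + 64.31 + 202.11 = 1619.27

ANSWER: 1619.27


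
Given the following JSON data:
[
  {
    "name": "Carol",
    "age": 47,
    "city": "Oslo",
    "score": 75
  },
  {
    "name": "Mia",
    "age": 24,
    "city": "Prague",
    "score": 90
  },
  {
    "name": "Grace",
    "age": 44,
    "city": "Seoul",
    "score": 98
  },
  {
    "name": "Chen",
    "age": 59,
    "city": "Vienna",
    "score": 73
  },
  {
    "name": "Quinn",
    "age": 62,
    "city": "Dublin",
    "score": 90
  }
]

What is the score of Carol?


Looking up record where name = Carol
Record index: 0
Field 'score' = 75

ANSWER: 75


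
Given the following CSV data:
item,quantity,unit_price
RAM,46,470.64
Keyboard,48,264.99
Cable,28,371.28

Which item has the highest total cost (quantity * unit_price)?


Computing row totals:
  RAM: 21649.44
  Keyboard: 12719.52
  Cable: 10395.84
Maximum: RAM (21649.44)

ANSWER: RAM


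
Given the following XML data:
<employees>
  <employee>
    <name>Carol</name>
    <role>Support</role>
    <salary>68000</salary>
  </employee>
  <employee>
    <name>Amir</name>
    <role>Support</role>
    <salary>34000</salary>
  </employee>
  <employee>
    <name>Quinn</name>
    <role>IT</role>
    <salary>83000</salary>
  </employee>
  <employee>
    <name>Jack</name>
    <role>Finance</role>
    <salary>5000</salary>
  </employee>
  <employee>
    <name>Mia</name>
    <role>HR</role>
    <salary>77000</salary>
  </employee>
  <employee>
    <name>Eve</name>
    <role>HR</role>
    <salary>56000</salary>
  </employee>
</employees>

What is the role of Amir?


Searching for <employee> with <name>Amir</name>
Found at position 2
<role>Support</role>

ANSWER: Support


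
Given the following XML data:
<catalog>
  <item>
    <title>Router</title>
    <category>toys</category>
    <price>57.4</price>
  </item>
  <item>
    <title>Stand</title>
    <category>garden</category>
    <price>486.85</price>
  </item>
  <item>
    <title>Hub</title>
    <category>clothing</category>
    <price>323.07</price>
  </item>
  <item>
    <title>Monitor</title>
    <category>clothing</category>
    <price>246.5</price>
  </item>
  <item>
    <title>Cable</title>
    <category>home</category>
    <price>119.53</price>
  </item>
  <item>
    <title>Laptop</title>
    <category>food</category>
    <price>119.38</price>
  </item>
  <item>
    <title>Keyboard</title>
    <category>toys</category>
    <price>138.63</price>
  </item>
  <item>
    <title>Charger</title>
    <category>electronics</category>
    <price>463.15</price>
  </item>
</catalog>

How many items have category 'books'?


Scanning <item> elements for <category>books</category>:
Count: 0

ANSWER: 0


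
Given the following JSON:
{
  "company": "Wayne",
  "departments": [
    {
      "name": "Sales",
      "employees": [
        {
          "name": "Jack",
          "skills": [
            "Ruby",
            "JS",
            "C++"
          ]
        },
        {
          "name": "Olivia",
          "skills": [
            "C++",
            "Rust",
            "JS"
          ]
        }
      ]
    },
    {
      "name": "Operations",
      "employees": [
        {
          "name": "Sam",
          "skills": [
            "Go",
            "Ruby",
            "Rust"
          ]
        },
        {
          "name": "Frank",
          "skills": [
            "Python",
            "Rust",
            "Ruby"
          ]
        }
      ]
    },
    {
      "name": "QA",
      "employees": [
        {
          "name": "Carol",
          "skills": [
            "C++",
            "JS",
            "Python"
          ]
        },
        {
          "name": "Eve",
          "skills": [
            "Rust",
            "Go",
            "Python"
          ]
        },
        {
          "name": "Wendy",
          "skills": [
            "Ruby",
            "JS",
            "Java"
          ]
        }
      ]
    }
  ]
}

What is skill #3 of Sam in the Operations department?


Path: departments[1].employees[0].skills[2]
Value: Rust

ANSWER: Rust


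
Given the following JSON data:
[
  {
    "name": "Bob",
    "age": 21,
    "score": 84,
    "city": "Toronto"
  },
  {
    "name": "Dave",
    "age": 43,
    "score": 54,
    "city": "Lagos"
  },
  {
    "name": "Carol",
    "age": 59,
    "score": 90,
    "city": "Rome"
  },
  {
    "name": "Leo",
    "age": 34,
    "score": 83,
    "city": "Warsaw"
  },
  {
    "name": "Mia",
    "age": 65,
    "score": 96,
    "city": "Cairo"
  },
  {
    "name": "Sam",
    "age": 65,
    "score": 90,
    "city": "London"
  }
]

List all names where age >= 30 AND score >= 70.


Checking both conditions:
  Bob (age=21, score=84) -> no
  Dave (age=43, score=54) -> no
  Carol (age=59, score=90) -> YES
  Leo (age=34, score=83) -> YES
  Mia (age=65, score=96) -> YES
  Sam (age=65, score=90) -> YES


ANSWER: Carol, Leo, Mia, Sam


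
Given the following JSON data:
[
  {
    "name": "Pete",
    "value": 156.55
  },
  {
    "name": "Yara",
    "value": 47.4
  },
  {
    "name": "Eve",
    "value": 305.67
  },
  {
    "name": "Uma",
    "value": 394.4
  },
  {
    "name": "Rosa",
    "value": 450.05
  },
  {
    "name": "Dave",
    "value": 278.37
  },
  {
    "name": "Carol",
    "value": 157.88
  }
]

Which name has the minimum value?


Comparing values:
  Pete: 156.55
  Yara: 47.4
  Eve: 305.67
  Uma: 394.4
  Rosa: 450.05
  Dave: 278.37
  Carol: 157.88
Minimum: Yara (47.4)

ANSWER: Yara


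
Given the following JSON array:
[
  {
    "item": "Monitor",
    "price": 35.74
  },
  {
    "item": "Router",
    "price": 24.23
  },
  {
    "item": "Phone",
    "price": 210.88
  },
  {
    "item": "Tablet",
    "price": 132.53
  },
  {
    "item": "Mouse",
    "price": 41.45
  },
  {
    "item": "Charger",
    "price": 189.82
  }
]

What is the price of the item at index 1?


Array index 1 -> Router
price = 24.23

ANSWER: 24.23


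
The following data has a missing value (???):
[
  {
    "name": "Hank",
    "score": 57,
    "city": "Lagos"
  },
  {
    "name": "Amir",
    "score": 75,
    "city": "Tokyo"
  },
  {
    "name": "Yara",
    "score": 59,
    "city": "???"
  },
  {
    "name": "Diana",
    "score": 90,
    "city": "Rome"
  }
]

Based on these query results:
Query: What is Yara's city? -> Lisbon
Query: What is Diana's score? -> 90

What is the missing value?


The missing value is Yara's city
From query: Yara's city = Lisbon

ANSWER: Lisbon


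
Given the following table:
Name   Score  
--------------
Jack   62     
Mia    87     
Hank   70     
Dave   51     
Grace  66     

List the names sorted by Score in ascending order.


Sorting by Score (ascending):
  Dave: 51
  Jack: 62
  Grace: 66
  Hank: 70
  Mia: 87


ANSWER: Dave, Jack, Grace, Hank, Mia


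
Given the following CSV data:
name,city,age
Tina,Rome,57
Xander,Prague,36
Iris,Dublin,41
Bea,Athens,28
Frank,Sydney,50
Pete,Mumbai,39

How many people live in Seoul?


Scanning city column for 'Seoul':
Total matches: 0

ANSWER: 0


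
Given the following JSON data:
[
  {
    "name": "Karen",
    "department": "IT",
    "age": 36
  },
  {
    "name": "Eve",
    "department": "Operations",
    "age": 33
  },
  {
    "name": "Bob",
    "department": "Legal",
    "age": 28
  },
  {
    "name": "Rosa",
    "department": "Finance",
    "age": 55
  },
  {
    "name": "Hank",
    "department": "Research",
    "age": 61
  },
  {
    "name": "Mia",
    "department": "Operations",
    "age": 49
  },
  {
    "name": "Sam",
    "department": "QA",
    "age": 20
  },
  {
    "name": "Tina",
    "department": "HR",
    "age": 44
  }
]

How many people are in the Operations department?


Scanning records for department = Operations
  Record 1: Eve
  Record 5: Mia
Count: 2

ANSWER: 2


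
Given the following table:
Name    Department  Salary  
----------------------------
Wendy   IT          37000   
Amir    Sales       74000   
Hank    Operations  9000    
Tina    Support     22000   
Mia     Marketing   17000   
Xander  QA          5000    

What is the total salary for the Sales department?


Sales department members:
  Amir: 74000
Total = 74000 = 74000

ANSWER: 74000


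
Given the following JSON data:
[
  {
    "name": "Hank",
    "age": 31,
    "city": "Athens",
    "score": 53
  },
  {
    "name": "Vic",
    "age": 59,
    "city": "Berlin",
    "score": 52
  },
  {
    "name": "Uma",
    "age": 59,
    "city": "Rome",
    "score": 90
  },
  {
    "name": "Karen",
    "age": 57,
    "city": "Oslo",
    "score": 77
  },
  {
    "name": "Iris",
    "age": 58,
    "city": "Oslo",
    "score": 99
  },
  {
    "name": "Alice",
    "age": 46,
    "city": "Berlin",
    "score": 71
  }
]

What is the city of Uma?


Looking up record where name = Uma
Record index: 2
Field 'city' = Rome

ANSWER: Rome


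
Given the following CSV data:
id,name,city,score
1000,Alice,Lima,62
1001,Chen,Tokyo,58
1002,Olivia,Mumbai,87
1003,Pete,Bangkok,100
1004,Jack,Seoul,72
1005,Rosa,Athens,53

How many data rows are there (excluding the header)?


Counting rows (excluding header):
Header: id,name,city,score
Data rows: 6

ANSWER: 6


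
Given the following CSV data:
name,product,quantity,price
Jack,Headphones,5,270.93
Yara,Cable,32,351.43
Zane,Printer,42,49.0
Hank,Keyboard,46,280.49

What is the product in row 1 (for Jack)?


Row 1: Jack
Column 'product' = Headphones

ANSWER: Headphones


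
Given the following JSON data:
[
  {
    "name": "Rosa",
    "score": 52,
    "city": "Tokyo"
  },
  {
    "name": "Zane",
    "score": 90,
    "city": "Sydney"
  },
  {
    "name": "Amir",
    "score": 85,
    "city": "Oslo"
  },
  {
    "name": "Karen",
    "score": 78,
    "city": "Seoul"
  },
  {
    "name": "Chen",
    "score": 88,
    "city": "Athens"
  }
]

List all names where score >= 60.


Filtering records where score >= 60:
  Rosa (score=52) -> no
  Zane (score=90) -> YES
  Amir (score=85) -> YES
  Karen (score=78) -> YES
  Chen (score=88) -> YES


ANSWER: Zane, Amir, Karen, Chen


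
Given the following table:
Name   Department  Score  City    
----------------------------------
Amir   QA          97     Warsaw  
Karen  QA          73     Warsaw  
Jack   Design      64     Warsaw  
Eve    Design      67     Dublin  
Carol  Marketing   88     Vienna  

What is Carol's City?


Row 5: Carol
City = Vienna

ANSWER: Vienna


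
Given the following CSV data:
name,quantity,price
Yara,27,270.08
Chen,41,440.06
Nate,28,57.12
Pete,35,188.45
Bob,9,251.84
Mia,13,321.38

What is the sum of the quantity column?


Values in 'quantity' column:
  Row 1: 27
  Row 2: 41
  Row 3: 28
  Row 4: 35
  Row 5: 9
  Row 6: 13
Sum = 27 + 41 + 28 + 35 + 9 + 13 = 153

ANSWER: 153


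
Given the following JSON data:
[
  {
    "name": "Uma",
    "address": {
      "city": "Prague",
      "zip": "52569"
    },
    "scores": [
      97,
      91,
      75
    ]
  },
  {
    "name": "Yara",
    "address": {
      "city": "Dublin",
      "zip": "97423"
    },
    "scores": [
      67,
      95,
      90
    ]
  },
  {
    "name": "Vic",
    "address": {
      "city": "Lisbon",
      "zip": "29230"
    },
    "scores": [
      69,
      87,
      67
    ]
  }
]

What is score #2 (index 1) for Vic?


Path: records[2].scores[1]
Value: 87

ANSWER: 87


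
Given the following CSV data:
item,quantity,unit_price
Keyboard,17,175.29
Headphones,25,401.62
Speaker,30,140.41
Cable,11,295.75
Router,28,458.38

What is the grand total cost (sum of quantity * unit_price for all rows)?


Computing row totals:
  Keyboard: 17 * 175.29 = 2979.93
  Headphones: 25 * 401.62 = 10040.5
  Speaker: 30 * 140.41 = 4212.3
  Cable: 11 * 295.75 = 3253.25
  Router: 28 * 458.38 = 12834.64
Grand total = 2979.93 + 10040.5 + 4212.3 + 3253.25 + 12834.64 = 33320.62

ANSWER: 33320.62


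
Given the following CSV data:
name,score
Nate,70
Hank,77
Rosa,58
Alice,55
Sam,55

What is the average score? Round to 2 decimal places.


Scores: 70, 77, 58, 55, 55
Sum = 315
Count = 5
Average = 315 / 5 = 63.00

ANSWER: 63.00


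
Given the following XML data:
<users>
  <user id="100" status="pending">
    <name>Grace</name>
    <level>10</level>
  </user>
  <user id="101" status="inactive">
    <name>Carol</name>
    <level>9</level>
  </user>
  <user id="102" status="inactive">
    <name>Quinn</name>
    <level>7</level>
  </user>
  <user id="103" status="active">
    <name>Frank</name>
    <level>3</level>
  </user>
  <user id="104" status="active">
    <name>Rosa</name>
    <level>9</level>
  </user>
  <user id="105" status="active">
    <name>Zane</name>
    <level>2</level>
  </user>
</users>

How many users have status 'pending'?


Counting users with status='pending':
  Grace (id=100) -> MATCH
Count: 1

ANSWER: 1


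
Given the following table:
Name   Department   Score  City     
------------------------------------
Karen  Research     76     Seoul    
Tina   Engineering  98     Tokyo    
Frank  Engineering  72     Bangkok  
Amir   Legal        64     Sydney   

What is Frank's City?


Row 3: Frank
City = Bangkok

ANSWER: Bangkok


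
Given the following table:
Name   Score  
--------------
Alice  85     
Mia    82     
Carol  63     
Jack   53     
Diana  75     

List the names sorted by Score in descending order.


Sorting by Score (descending):
  Alice: 85
  Mia: 82
  Diana: 75
  Carol: 63
  Jack: 53


ANSWER: Alice, Mia, Diana, Carol, Jack


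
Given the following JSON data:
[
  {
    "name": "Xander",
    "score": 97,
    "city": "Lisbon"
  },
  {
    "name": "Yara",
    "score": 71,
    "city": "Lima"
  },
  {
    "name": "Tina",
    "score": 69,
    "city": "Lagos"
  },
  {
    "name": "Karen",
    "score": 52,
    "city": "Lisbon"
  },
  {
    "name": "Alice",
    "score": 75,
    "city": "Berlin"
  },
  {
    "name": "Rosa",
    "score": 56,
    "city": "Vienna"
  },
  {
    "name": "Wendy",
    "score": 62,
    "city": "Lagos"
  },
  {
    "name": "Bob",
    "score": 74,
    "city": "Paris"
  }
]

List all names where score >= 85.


Filtering records where score >= 85:
  Xander (score=97) -> YES
  Yara (score=71) -> no
  Tina (score=69) -> no
  Karen (score=52) -> no
  Alice (score=75) -> no
  Rosa (score=56) -> no
  Wendy (score=62) -> no
  Bob (score=74) -> no


ANSWER: Xander


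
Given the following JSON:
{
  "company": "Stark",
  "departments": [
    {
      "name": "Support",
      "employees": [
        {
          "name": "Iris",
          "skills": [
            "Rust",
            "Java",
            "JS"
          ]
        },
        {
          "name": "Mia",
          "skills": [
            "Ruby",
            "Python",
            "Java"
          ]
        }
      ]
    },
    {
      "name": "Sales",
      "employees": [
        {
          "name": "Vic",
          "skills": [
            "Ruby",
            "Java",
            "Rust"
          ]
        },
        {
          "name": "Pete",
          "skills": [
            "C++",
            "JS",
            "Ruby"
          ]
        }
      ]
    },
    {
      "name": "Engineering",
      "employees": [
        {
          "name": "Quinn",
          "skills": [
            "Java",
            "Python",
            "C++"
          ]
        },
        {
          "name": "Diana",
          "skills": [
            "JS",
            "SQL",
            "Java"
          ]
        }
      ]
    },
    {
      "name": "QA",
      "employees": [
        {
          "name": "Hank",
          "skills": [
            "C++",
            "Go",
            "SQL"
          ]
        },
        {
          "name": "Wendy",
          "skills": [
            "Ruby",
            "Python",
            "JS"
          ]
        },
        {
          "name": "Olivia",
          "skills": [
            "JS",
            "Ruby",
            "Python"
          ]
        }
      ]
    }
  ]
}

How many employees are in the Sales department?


Path: departments[1].employees
Count: 2

ANSWER: 2


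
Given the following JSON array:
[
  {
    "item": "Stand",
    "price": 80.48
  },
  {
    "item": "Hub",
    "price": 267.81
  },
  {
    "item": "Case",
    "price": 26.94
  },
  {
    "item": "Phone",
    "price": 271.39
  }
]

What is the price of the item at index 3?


Array index 3 -> Phone
price = 271.39

ANSWER: 271.39


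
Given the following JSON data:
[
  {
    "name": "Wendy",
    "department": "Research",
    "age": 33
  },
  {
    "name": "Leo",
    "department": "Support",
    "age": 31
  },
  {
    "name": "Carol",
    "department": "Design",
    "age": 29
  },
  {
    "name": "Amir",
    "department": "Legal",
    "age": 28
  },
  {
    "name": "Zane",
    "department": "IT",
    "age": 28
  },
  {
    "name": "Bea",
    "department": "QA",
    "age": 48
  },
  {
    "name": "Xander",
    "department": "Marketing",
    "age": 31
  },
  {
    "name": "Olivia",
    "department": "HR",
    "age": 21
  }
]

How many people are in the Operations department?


Scanning records for department = Operations
  No matches found
Count: 0

ANSWER: 0


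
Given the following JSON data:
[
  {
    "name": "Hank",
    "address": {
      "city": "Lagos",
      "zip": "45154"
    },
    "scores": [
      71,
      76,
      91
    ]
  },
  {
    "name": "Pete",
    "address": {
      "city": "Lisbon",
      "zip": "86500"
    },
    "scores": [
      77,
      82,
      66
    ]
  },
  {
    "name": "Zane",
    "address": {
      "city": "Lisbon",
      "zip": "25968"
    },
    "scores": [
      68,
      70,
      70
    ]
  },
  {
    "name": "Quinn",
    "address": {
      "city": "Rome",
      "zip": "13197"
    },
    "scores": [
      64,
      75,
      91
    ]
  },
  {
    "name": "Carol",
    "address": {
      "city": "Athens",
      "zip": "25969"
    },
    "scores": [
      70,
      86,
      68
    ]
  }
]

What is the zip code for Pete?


Path: records[1].address.zip
Value: 86500

ANSWER: 86500


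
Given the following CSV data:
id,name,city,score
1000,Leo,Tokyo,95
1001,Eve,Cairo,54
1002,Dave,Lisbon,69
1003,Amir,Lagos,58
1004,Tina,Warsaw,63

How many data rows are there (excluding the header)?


Counting rows (excluding header):
Header: id,name,city,score
Data rows: 5

ANSWER: 5


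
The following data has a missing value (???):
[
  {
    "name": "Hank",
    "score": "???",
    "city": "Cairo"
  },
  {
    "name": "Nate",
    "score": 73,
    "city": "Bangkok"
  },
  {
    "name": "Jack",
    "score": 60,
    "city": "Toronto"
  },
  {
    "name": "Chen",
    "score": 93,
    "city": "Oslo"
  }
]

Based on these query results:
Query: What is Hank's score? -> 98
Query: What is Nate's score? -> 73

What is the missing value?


The missing value is Hank's score
From query: Hank's score = 98

ANSWER: 98


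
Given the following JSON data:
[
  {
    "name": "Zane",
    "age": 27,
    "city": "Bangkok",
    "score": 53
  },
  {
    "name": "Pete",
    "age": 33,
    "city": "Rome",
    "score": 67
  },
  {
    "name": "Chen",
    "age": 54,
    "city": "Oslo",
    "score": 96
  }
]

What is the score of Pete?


Looking up record where name = Pete
Record index: 1
Field 'score' = 67

ANSWER: 67


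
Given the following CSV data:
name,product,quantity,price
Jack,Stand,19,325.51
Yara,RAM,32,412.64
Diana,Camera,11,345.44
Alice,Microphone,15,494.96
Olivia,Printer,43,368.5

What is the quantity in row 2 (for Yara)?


Row 2: Yara
Column 'quantity' = 32

ANSWER: 32


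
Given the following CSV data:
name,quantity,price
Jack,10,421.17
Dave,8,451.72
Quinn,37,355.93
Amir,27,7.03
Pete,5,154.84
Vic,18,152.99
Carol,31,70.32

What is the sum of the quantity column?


Values in 'quantity' column:
  Row 1: 10
  Row 2: 8
  Row 3: 37
  Row 4: 27
  Row 5: 5
  Row 6: 18
  Row 7: 31
Sum = 10 + 8 + 37 + 27 + 5 + 18 + 31 = 136

ANSWER: 136


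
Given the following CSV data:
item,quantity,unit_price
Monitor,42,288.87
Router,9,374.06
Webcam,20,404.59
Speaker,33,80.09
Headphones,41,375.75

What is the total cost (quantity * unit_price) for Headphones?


Row: Headphones
quantity = 41
unit_price = 375.75
total = 41 * 375.75 = 15405.75

ANSWER: 15405.75


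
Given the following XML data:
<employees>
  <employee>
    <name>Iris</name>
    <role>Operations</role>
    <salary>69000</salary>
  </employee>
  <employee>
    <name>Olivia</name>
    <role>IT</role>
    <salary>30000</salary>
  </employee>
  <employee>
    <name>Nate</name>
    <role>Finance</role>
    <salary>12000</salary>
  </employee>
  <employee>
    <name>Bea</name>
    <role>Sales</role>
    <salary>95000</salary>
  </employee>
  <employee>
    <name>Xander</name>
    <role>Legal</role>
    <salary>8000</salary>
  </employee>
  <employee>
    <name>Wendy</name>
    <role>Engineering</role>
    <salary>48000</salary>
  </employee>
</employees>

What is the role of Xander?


Searching for <employee> with <name>Xander</name>
Found at position 5
<role>Legal</role>

ANSWER: Legal


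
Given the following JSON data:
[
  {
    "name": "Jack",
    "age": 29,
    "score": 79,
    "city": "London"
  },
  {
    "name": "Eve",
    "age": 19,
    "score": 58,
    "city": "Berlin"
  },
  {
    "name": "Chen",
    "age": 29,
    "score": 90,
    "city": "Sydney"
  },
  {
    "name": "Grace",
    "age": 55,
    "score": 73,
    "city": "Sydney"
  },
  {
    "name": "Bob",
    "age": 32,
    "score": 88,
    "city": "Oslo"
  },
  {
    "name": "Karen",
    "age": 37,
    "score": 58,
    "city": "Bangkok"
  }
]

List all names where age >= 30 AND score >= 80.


Checking both conditions:
  Jack (age=29, score=79) -> no
  Eve (age=19, score=58) -> no
  Chen (age=29, score=90) -> no
  Grace (age=55, score=73) -> no
  Bob (age=32, score=88) -> YES
  Karen (age=37, score=58) -> no


ANSWER: Bob


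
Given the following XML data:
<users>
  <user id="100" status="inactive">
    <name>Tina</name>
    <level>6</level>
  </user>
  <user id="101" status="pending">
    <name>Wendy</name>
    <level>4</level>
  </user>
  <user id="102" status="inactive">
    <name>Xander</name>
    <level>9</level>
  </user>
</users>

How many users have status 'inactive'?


Counting users with status='inactive':
  Tina (id=100) -> MATCH
  Xander (id=102) -> MATCH
Count: 2

ANSWER: 2


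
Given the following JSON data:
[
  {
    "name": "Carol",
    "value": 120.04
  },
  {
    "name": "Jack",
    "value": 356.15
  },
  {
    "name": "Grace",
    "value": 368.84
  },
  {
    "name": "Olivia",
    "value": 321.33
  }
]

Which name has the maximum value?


Comparing values:
  Carol: 120.04
  Jack: 356.15
  Grace: 368.84
  Olivia: 321.33
Maximum: Grace (368.84)

ANSWER: Grace


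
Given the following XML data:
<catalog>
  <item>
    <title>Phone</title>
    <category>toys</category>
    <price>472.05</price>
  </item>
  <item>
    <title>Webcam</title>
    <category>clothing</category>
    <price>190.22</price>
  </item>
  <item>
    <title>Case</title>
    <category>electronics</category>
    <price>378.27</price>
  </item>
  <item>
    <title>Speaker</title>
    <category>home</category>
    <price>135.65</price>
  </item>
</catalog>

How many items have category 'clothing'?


Scanning <item> elements for <category>clothing</category>:
  Item 2: Webcam -> MATCH
Count: 1

ANSWER: 1


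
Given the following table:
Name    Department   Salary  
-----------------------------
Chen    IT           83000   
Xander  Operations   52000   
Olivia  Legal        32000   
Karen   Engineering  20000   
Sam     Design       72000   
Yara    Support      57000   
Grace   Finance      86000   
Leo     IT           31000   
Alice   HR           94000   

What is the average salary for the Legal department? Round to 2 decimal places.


Legal department members:
  Olivia: 32000
Sum = 32000
Count = 1
Average = 32000 / 1 = 32000.00

ANSWER: 32000.00
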